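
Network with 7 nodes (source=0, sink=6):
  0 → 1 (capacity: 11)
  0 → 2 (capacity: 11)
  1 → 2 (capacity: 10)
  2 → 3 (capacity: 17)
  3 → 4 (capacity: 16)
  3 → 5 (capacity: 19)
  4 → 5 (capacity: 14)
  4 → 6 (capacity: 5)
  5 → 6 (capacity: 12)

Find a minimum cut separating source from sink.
Min cut value = 17, edges: (4,6), (5,6)

Min cut value: 17
Partition: S = [0, 1, 2, 3, 4, 5], T = [6]
Cut edges: (4,6), (5,6)

By max-flow min-cut theorem, max flow = min cut = 17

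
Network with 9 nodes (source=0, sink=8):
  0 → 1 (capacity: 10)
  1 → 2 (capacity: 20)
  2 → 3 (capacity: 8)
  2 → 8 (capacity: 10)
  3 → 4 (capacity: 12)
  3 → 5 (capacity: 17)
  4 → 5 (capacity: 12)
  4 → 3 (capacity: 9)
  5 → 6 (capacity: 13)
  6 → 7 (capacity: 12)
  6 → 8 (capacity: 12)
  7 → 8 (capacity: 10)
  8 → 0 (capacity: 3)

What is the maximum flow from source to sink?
Maximum flow = 10

Max flow: 10

Flow assignment:
  0 → 1: 10/10
  1 → 2: 10/20
  2 → 8: 10/10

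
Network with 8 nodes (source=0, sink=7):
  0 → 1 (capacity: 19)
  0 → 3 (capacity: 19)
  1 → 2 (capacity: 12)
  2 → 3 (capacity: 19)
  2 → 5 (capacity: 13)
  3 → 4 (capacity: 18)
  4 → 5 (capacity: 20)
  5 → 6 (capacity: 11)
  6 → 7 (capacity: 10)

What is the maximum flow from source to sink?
Maximum flow = 10

Max flow: 10

Flow assignment:
  0 → 3: 10/19
  3 → 4: 10/18
  4 → 5: 10/20
  5 → 6: 10/11
  6 → 7: 10/10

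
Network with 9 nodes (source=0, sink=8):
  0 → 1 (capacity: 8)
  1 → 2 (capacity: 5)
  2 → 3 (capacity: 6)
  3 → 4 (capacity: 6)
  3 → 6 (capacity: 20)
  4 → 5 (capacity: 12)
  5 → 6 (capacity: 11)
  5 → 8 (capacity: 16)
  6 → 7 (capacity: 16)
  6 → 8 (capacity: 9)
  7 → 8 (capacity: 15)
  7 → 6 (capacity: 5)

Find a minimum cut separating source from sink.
Min cut value = 5, edges: (1,2)

Min cut value: 5
Partition: S = [0, 1], T = [2, 3, 4, 5, 6, 7, 8]
Cut edges: (1,2)

By max-flow min-cut theorem, max flow = min cut = 5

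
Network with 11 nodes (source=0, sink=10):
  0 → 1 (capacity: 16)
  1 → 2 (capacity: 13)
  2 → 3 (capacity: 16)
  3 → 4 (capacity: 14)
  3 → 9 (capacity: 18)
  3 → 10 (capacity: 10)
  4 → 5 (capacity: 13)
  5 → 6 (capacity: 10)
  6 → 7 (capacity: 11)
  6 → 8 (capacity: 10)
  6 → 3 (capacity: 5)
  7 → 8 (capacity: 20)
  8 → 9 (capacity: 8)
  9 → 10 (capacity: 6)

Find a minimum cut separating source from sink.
Min cut value = 13, edges: (1,2)

Min cut value: 13
Partition: S = [0, 1], T = [2, 3, 4, 5, 6, 7, 8, 9, 10]
Cut edges: (1,2)

By max-flow min-cut theorem, max flow = min cut = 13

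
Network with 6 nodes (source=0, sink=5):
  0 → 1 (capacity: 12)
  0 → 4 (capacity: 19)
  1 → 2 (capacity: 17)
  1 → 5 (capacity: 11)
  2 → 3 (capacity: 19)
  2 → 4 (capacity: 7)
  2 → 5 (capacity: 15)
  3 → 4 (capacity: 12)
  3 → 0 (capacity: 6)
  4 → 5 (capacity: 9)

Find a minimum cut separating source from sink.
Min cut value = 21, edges: (0,1), (4,5)

Min cut value: 21
Partition: S = [0, 3, 4], T = [1, 2, 5]
Cut edges: (0,1), (4,5)

By max-flow min-cut theorem, max flow = min cut = 21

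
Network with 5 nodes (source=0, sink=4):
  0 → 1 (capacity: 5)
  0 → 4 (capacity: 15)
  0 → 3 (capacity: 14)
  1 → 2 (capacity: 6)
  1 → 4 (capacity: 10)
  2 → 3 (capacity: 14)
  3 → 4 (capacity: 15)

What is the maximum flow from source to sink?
Maximum flow = 34

Max flow: 34

Flow assignment:
  0 → 1: 5/5
  0 → 4: 15/15
  0 → 3: 14/14
  1 → 4: 5/10
  3 → 4: 14/15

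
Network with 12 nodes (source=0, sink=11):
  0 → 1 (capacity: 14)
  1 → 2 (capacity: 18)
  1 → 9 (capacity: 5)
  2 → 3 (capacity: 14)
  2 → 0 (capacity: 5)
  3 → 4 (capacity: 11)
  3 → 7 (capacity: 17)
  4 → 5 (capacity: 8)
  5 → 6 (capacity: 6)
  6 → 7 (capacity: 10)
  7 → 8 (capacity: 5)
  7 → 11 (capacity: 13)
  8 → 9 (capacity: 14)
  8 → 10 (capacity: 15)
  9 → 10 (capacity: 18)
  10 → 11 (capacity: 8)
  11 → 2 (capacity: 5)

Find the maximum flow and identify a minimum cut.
Max flow = 14, Min cut edges: (0,1)

Maximum flow: 14
Minimum cut: (0,1)
Partition: S = [0], T = [1, 2, 3, 4, 5, 6, 7, 8, 9, 10, 11]

Max-flow min-cut theorem verified: both equal 14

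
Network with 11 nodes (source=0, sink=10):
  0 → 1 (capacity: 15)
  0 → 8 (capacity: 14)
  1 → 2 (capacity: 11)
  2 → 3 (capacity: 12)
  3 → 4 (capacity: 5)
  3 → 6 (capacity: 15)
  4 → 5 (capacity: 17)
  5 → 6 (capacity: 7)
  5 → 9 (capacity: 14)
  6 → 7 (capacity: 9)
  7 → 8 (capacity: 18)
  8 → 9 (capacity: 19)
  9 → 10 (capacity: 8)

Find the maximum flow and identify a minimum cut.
Max flow = 8, Min cut edges: (9,10)

Maximum flow: 8
Minimum cut: (9,10)
Partition: S = [0, 1, 2, 3, 4, 5, 6, 7, 8, 9], T = [10]

Max-flow min-cut theorem verified: both equal 8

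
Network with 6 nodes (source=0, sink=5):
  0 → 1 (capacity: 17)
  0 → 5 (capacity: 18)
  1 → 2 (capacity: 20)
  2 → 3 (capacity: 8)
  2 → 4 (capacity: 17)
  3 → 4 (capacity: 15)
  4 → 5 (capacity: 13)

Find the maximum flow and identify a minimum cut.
Max flow = 31, Min cut edges: (0,5), (4,5)

Maximum flow: 31
Minimum cut: (0,5), (4,5)
Partition: S = [0, 1, 2, 3, 4], T = [5]

Max-flow min-cut theorem verified: both equal 31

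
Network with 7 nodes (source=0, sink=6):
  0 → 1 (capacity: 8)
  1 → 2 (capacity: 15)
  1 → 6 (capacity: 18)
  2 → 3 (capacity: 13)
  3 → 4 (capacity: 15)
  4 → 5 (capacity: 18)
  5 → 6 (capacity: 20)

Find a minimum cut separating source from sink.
Min cut value = 8, edges: (0,1)

Min cut value: 8
Partition: S = [0], T = [1, 2, 3, 4, 5, 6]
Cut edges: (0,1)

By max-flow min-cut theorem, max flow = min cut = 8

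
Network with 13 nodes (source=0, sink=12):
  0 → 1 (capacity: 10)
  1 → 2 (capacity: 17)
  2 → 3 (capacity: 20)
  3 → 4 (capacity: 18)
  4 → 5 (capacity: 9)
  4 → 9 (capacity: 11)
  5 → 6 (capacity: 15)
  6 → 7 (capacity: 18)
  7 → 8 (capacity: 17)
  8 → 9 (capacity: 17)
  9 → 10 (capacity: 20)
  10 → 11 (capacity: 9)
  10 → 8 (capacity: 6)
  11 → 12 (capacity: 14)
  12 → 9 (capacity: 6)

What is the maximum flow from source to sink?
Maximum flow = 9

Max flow: 9

Flow assignment:
  0 → 1: 9/10
  1 → 2: 9/17
  2 → 3: 9/20
  3 → 4: 9/18
  4 → 9: 9/11
  9 → 10: 9/20
  10 → 11: 9/9
  11 → 12: 9/14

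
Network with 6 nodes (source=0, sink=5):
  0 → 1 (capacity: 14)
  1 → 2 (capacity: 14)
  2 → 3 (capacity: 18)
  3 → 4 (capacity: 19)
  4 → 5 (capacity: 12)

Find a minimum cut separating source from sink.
Min cut value = 12, edges: (4,5)

Min cut value: 12
Partition: S = [0, 1, 2, 3, 4], T = [5]
Cut edges: (4,5)

By max-flow min-cut theorem, max flow = min cut = 12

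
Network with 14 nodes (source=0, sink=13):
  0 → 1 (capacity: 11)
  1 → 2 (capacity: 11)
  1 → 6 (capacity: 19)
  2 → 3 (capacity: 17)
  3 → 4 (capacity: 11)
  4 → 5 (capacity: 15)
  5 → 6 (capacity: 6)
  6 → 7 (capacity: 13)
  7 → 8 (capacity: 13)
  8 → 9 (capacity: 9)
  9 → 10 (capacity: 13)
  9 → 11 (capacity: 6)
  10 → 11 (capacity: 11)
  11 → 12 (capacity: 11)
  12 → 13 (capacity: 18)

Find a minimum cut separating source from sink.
Min cut value = 9, edges: (8,9)

Min cut value: 9
Partition: S = [0, 1, 2, 3, 4, 5, 6, 7, 8], T = [9, 10, 11, 12, 13]
Cut edges: (8,9)

By max-flow min-cut theorem, max flow = min cut = 9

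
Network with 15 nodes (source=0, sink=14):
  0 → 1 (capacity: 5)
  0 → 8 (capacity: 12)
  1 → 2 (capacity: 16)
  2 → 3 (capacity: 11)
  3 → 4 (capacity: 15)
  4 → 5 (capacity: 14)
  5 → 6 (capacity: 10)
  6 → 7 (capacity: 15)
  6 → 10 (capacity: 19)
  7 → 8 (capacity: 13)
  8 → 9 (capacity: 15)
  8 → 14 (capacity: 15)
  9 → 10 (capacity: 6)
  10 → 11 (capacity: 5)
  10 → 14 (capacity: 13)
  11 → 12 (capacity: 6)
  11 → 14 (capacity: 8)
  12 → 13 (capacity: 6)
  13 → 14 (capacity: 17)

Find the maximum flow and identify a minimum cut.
Max flow = 17, Min cut edges: (0,1), (0,8)

Maximum flow: 17
Minimum cut: (0,1), (0,8)
Partition: S = [0], T = [1, 2, 3, 4, 5, 6, 7, 8, 9, 10, 11, 12, 13, 14]

Max-flow min-cut theorem verified: both equal 17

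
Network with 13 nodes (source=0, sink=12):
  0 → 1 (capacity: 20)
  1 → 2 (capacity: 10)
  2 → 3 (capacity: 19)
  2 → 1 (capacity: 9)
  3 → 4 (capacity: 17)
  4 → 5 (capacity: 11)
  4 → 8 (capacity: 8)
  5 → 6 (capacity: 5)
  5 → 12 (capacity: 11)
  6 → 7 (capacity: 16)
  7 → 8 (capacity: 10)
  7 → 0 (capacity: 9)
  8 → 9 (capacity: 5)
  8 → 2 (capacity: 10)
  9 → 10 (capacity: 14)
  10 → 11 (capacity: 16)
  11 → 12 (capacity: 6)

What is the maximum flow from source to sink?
Maximum flow = 10

Max flow: 10

Flow assignment:
  0 → 1: 10/20
  1 → 2: 10/10
  2 → 3: 10/19
  3 → 4: 10/17
  4 → 5: 10/11
  5 → 12: 10/11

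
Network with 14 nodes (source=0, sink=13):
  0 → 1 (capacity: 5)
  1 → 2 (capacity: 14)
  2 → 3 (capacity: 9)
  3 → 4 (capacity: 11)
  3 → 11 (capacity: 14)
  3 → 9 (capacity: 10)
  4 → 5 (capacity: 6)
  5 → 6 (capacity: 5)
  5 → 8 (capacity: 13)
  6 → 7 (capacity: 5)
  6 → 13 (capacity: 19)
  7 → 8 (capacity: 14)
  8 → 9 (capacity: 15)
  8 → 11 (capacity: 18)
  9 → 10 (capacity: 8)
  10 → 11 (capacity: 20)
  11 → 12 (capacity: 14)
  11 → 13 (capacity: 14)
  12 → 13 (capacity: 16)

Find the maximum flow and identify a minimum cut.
Max flow = 5, Min cut edges: (0,1)

Maximum flow: 5
Minimum cut: (0,1)
Partition: S = [0], T = [1, 2, 3, 4, 5, 6, 7, 8, 9, 10, 11, 12, 13]

Max-flow min-cut theorem verified: both equal 5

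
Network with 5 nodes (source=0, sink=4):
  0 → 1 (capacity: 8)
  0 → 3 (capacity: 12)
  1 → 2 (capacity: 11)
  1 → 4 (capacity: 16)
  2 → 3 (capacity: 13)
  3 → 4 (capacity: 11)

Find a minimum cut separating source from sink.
Min cut value = 19, edges: (0,1), (3,4)

Min cut value: 19
Partition: S = [0, 2, 3], T = [1, 4]
Cut edges: (0,1), (3,4)

By max-flow min-cut theorem, max flow = min cut = 19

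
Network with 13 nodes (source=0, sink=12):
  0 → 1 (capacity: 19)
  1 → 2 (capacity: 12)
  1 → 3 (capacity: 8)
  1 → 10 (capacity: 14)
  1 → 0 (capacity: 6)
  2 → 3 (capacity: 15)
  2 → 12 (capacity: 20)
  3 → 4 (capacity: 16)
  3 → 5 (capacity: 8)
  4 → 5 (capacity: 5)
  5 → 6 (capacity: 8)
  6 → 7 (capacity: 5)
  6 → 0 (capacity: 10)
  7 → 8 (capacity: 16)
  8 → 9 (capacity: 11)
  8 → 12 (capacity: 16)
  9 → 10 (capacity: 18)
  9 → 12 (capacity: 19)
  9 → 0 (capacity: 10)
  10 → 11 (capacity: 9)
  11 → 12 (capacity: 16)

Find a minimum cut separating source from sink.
Min cut value = 19, edges: (0,1)

Min cut value: 19
Partition: S = [0], T = [1, 2, 3, 4, 5, 6, 7, 8, 9, 10, 11, 12]
Cut edges: (0,1)

By max-flow min-cut theorem, max flow = min cut = 19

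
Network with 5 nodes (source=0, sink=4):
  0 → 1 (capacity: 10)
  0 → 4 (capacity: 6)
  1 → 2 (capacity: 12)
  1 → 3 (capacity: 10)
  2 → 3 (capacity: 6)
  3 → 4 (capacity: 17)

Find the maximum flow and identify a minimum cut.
Max flow = 16, Min cut edges: (0,1), (0,4)

Maximum flow: 16
Minimum cut: (0,1), (0,4)
Partition: S = [0], T = [1, 2, 3, 4]

Max-flow min-cut theorem verified: both equal 16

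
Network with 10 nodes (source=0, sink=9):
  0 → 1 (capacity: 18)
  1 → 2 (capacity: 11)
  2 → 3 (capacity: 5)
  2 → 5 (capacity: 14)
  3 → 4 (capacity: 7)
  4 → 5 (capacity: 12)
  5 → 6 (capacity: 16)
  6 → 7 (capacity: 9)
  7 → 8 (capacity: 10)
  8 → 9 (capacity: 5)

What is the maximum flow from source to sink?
Maximum flow = 5

Max flow: 5

Flow assignment:
  0 → 1: 5/18
  1 → 2: 5/11
  2 → 5: 5/14
  5 → 6: 5/16
  6 → 7: 5/9
  7 → 8: 5/10
  8 → 9: 5/5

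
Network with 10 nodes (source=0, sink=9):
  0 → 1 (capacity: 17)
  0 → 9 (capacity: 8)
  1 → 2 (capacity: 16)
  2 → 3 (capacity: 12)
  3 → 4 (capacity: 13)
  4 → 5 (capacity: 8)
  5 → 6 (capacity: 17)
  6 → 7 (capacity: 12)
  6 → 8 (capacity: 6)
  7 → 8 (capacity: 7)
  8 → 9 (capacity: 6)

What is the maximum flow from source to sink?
Maximum flow = 14

Max flow: 14

Flow assignment:
  0 → 1: 6/17
  0 → 9: 8/8
  1 → 2: 6/16
  2 → 3: 6/12
  3 → 4: 6/13
  4 → 5: 6/8
  5 → 6: 6/17
  6 → 8: 6/6
  8 → 9: 6/6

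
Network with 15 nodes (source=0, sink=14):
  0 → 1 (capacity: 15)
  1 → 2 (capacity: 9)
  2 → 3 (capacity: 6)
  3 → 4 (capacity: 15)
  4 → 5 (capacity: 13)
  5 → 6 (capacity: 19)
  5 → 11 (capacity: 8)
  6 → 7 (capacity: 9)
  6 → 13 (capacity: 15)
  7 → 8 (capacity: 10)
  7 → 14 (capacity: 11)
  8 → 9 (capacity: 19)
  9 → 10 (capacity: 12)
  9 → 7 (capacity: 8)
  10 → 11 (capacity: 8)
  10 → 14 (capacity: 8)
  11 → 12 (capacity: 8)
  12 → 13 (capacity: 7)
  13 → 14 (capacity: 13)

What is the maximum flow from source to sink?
Maximum flow = 6

Max flow: 6

Flow assignment:
  0 → 1: 6/15
  1 → 2: 6/9
  2 → 3: 6/6
  3 → 4: 6/15
  4 → 5: 6/13
  5 → 6: 6/19
  6 → 7: 6/9
  7 → 14: 6/11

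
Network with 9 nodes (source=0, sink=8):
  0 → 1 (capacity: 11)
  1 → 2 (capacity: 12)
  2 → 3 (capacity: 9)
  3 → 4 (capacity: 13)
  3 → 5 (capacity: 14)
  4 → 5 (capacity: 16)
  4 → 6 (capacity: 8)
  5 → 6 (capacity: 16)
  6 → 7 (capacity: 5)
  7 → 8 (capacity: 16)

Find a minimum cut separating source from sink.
Min cut value = 5, edges: (6,7)

Min cut value: 5
Partition: S = [0, 1, 2, 3, 4, 5, 6], T = [7, 8]
Cut edges: (6,7)

By max-flow min-cut theorem, max flow = min cut = 5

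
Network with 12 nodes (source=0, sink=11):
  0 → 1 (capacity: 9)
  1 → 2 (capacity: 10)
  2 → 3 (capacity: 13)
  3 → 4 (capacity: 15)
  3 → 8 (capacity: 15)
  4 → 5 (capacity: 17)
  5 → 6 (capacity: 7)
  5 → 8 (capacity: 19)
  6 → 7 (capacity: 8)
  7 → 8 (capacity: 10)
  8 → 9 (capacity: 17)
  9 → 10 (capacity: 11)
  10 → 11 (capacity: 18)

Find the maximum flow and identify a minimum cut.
Max flow = 9, Min cut edges: (0,1)

Maximum flow: 9
Minimum cut: (0,1)
Partition: S = [0], T = [1, 2, 3, 4, 5, 6, 7, 8, 9, 10, 11]

Max-flow min-cut theorem verified: both equal 9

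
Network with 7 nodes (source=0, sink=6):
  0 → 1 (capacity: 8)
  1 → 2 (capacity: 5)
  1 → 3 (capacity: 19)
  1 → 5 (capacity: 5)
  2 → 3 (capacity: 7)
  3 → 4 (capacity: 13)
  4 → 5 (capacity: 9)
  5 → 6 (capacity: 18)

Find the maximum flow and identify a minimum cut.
Max flow = 8, Min cut edges: (0,1)

Maximum flow: 8
Minimum cut: (0,1)
Partition: S = [0], T = [1, 2, 3, 4, 5, 6]

Max-flow min-cut theorem verified: both equal 8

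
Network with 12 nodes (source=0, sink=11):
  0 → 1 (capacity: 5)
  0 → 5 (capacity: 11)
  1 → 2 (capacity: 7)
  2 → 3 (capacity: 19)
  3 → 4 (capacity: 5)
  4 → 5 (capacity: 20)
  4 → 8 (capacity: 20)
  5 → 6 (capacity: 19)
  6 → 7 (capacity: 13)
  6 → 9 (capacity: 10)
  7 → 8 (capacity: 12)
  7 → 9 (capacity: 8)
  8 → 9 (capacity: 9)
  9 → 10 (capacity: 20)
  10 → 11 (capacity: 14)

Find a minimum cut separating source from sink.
Min cut value = 14, edges: (10,11)

Min cut value: 14
Partition: S = [0, 1, 2, 3, 4, 5, 6, 7, 8, 9, 10], T = [11]
Cut edges: (10,11)

By max-flow min-cut theorem, max flow = min cut = 14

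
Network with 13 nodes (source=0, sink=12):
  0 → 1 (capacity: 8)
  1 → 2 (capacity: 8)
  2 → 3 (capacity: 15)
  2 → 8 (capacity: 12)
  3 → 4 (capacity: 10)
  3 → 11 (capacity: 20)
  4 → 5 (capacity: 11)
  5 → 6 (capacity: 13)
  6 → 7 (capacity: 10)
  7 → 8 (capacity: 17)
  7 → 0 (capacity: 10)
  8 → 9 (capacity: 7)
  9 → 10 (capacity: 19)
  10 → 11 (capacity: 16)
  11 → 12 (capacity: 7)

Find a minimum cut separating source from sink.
Min cut value = 7, edges: (11,12)

Min cut value: 7
Partition: S = [0, 1, 2, 3, 4, 5, 6, 7, 8, 9, 10, 11], T = [12]
Cut edges: (11,12)

By max-flow min-cut theorem, max flow = min cut = 7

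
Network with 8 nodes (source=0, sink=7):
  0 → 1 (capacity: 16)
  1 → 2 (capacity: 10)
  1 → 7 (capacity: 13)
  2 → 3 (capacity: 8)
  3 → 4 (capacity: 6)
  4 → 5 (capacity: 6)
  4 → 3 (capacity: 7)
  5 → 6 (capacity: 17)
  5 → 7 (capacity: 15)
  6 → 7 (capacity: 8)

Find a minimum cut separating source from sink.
Min cut value = 16, edges: (0,1)

Min cut value: 16
Partition: S = [0], T = [1, 2, 3, 4, 5, 6, 7]
Cut edges: (0,1)

By max-flow min-cut theorem, max flow = min cut = 16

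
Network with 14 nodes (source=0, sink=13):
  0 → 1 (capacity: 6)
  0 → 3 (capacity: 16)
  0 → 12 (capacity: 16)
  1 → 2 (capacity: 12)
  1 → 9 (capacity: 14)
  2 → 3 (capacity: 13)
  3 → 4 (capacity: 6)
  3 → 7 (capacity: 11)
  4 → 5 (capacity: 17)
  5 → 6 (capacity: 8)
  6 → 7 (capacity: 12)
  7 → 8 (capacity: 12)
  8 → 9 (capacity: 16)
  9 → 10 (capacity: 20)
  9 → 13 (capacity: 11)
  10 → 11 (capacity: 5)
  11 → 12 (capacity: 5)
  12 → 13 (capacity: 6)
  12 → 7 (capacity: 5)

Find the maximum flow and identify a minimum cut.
Max flow = 17, Min cut edges: (9,13), (12,13)

Maximum flow: 17
Minimum cut: (9,13), (12,13)
Partition: S = [0, 1, 2, 3, 4, 5, 6, 7, 8, 9, 10, 11, 12], T = [13]

Max-flow min-cut theorem verified: both equal 17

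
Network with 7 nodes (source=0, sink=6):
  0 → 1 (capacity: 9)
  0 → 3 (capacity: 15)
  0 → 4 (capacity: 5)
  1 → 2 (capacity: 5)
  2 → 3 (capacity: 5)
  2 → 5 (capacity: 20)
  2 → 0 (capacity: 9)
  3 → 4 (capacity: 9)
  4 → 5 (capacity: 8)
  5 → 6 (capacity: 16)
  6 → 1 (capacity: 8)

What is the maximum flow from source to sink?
Maximum flow = 13

Max flow: 13

Flow assignment:
  0 → 1: 5/9
  0 → 3: 8/15
  1 → 2: 5/5
  2 → 5: 5/20
  3 → 4: 8/9
  4 → 5: 8/8
  5 → 6: 13/16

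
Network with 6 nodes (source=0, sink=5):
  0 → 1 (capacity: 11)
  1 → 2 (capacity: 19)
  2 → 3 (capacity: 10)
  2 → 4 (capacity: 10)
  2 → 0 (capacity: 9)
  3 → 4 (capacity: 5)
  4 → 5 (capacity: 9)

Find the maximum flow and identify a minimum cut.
Max flow = 9, Min cut edges: (4,5)

Maximum flow: 9
Minimum cut: (4,5)
Partition: S = [0, 1, 2, 3, 4], T = [5]

Max-flow min-cut theorem verified: both equal 9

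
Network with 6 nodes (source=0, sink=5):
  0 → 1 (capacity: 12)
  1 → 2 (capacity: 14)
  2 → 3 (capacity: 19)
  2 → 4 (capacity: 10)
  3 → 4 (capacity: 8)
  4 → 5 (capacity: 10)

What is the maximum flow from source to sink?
Maximum flow = 10

Max flow: 10

Flow assignment:
  0 → 1: 10/12
  1 → 2: 10/14
  2 → 4: 10/10
  4 → 5: 10/10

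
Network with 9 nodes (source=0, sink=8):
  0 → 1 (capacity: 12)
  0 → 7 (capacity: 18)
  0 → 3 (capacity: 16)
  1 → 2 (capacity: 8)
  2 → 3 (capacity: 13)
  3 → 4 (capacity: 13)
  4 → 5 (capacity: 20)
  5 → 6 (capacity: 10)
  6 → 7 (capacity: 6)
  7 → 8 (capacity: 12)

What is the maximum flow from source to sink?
Maximum flow = 12

Max flow: 12

Flow assignment:
  0 → 1: 6/12
  0 → 7: 6/18
  1 → 2: 6/8
  2 → 3: 6/13
  3 → 4: 6/13
  4 → 5: 6/20
  5 → 6: 6/10
  6 → 7: 6/6
  7 → 8: 12/12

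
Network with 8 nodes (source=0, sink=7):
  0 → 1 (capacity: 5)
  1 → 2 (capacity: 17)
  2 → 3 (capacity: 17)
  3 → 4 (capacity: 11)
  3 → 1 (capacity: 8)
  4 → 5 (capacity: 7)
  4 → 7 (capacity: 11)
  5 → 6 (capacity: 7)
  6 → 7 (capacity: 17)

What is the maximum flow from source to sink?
Maximum flow = 5

Max flow: 5

Flow assignment:
  0 → 1: 5/5
  1 → 2: 5/17
  2 → 3: 5/17
  3 → 4: 5/11
  4 → 7: 5/11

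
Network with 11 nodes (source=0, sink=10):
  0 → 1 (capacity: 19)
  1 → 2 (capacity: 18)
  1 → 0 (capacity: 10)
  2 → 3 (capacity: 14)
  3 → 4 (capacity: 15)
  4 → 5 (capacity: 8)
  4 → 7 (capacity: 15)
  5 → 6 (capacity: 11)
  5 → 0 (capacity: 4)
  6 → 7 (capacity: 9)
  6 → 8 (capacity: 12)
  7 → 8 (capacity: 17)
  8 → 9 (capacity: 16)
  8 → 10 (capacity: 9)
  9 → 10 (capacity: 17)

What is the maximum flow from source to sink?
Maximum flow = 14

Max flow: 14

Flow assignment:
  0 → 1: 14/19
  1 → 2: 14/18
  2 → 3: 14/14
  3 → 4: 14/15
  4 → 7: 14/15
  7 → 8: 14/17
  8 → 9: 5/16
  8 → 10: 9/9
  9 → 10: 5/17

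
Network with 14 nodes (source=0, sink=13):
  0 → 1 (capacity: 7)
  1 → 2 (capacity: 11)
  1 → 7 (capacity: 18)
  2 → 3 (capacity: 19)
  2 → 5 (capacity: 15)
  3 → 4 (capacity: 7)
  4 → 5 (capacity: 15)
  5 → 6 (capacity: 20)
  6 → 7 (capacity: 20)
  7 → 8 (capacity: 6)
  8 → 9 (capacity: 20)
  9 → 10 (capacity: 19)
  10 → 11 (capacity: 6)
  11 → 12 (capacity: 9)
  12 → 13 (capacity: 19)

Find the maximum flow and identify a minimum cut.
Max flow = 6, Min cut edges: (10,11)

Maximum flow: 6
Minimum cut: (10,11)
Partition: S = [0, 1, 2, 3, 4, 5, 6, 7, 8, 9, 10], T = [11, 12, 13]

Max-flow min-cut theorem verified: both equal 6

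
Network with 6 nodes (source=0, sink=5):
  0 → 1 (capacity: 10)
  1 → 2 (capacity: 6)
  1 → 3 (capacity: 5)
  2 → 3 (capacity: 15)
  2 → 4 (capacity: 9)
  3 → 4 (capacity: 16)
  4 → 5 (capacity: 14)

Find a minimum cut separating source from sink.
Min cut value = 10, edges: (0,1)

Min cut value: 10
Partition: S = [0], T = [1, 2, 3, 4, 5]
Cut edges: (0,1)

By max-flow min-cut theorem, max flow = min cut = 10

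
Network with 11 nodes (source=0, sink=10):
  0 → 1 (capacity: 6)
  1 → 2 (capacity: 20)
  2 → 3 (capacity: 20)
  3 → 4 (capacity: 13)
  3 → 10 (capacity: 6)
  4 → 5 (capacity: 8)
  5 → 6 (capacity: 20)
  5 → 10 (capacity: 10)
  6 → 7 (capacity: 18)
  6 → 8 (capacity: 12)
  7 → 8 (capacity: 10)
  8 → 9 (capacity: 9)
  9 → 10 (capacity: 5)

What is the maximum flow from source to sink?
Maximum flow = 6

Max flow: 6

Flow assignment:
  0 → 1: 6/6
  1 → 2: 6/20
  2 → 3: 6/20
  3 → 10: 6/6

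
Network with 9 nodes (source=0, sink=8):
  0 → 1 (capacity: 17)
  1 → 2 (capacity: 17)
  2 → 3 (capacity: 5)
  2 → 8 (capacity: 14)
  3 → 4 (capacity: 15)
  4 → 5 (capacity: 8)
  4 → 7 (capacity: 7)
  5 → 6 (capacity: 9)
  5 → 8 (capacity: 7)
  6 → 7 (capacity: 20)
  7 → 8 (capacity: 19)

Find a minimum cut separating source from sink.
Min cut value = 17, edges: (1,2)

Min cut value: 17
Partition: S = [0, 1], T = [2, 3, 4, 5, 6, 7, 8]
Cut edges: (1,2)

By max-flow min-cut theorem, max flow = min cut = 17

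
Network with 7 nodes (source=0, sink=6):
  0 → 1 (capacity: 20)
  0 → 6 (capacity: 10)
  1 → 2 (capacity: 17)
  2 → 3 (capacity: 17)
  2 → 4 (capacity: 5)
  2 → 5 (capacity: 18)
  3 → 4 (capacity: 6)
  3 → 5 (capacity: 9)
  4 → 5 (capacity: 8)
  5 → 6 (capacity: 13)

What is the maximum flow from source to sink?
Maximum flow = 23

Max flow: 23

Flow assignment:
  0 → 1: 13/20
  0 → 6: 10/10
  1 → 2: 13/17
  2 → 5: 13/18
  5 → 6: 13/13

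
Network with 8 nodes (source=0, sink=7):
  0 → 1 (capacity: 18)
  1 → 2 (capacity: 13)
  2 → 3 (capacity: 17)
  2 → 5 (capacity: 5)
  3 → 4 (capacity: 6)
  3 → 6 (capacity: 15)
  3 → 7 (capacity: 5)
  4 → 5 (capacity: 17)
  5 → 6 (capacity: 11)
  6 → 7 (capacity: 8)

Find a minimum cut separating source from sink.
Min cut value = 13, edges: (3,7), (6,7)

Min cut value: 13
Partition: S = [0, 1, 2, 3, 4, 5, 6], T = [7]
Cut edges: (3,7), (6,7)

By max-flow min-cut theorem, max flow = min cut = 13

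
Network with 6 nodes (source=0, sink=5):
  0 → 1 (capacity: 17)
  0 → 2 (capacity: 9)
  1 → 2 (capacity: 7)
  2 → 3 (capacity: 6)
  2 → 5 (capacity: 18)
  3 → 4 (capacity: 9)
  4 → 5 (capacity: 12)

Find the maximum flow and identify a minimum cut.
Max flow = 16, Min cut edges: (0,2), (1,2)

Maximum flow: 16
Minimum cut: (0,2), (1,2)
Partition: S = [0, 1], T = [2, 3, 4, 5]

Max-flow min-cut theorem verified: both equal 16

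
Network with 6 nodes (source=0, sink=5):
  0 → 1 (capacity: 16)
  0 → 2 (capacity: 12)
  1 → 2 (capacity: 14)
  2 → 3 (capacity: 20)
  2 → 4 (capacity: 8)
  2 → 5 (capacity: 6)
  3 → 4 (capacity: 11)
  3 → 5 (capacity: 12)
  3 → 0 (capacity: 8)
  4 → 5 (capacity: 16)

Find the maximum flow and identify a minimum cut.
Max flow = 26, Min cut edges: (0,2), (1,2)

Maximum flow: 26
Minimum cut: (0,2), (1,2)
Partition: S = [0, 1], T = [2, 3, 4, 5]

Max-flow min-cut theorem verified: both equal 26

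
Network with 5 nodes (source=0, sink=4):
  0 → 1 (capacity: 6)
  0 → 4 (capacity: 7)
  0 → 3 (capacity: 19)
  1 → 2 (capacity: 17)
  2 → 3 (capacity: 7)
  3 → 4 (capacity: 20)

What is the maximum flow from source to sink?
Maximum flow = 27

Max flow: 27

Flow assignment:
  0 → 1: 6/6
  0 → 4: 7/7
  0 → 3: 14/19
  1 → 2: 6/17
  2 → 3: 6/7
  3 → 4: 20/20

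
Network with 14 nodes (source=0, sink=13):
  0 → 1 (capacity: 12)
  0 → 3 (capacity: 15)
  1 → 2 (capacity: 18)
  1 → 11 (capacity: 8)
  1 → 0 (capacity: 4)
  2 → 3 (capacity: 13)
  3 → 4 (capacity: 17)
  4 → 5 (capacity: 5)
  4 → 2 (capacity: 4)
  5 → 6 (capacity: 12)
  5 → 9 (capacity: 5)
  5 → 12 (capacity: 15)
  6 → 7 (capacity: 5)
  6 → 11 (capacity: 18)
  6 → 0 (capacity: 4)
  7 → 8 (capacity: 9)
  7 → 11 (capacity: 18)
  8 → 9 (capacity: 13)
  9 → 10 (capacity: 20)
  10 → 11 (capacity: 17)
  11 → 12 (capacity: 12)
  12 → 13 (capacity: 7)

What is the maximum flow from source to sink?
Maximum flow = 7

Max flow: 7

Flow assignment:
  0 → 1: 11/12
  1 → 2: 4/18
  1 → 11: 7/8
  2 → 3: 4/13
  3 → 4: 4/17
  4 → 5: 4/5
  5 → 6: 4/12
  6 → 0: 4/4
  11 → 12: 7/12
  12 → 13: 7/7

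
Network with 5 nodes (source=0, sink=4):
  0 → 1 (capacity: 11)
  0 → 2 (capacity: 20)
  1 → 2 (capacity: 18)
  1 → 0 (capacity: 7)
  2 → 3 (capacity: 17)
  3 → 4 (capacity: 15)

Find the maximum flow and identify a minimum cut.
Max flow = 15, Min cut edges: (3,4)

Maximum flow: 15
Minimum cut: (3,4)
Partition: S = [0, 1, 2, 3], T = [4]

Max-flow min-cut theorem verified: both equal 15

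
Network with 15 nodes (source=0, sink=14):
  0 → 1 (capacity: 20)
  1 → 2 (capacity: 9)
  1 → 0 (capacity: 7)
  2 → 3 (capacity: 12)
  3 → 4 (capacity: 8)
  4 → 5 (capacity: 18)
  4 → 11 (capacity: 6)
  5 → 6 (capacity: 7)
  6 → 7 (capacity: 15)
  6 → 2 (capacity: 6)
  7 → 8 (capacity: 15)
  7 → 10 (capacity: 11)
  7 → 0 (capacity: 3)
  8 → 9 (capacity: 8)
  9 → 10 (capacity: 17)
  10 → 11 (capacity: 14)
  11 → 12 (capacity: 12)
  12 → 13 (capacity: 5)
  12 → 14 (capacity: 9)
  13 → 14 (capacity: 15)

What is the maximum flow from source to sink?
Maximum flow = 8

Max flow: 8

Flow assignment:
  0 → 1: 8/20
  1 → 2: 8/9
  2 → 3: 8/12
  3 → 4: 8/8
  4 → 5: 2/18
  4 → 11: 6/6
  5 → 6: 2/7
  6 → 7: 2/15
  7 → 10: 2/11
  10 → 11: 2/14
  11 → 12: 8/12
  12 → 14: 8/9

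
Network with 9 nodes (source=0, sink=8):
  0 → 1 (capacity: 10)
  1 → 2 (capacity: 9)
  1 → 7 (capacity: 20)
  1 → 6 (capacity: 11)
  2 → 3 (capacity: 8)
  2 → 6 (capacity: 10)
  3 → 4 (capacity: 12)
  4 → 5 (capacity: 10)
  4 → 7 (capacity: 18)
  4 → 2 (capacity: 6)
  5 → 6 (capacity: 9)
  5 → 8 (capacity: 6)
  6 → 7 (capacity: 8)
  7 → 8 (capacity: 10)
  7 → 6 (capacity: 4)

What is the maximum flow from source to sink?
Maximum flow = 10

Max flow: 10

Flow assignment:
  0 → 1: 10/10
  1 → 7: 10/20
  7 → 8: 10/10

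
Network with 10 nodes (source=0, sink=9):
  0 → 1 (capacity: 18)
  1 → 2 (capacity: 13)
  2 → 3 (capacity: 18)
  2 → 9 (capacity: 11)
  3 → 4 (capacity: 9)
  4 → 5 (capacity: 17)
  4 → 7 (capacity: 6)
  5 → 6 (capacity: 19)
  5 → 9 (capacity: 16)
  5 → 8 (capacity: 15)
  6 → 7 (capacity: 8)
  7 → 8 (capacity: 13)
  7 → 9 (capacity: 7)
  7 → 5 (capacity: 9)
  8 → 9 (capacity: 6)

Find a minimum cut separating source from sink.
Min cut value = 13, edges: (1,2)

Min cut value: 13
Partition: S = [0, 1], T = [2, 3, 4, 5, 6, 7, 8, 9]
Cut edges: (1,2)

By max-flow min-cut theorem, max flow = min cut = 13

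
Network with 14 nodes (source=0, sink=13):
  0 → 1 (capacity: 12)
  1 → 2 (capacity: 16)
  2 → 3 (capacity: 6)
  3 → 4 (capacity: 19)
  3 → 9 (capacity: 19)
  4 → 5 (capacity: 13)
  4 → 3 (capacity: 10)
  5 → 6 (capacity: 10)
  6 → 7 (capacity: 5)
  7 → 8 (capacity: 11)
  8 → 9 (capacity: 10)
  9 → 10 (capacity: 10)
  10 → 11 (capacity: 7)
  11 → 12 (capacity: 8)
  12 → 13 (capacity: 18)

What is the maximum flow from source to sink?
Maximum flow = 6

Max flow: 6

Flow assignment:
  0 → 1: 6/12
  1 → 2: 6/16
  2 → 3: 6/6
  3 → 9: 6/19
  9 → 10: 6/10
  10 → 11: 6/7
  11 → 12: 6/8
  12 → 13: 6/18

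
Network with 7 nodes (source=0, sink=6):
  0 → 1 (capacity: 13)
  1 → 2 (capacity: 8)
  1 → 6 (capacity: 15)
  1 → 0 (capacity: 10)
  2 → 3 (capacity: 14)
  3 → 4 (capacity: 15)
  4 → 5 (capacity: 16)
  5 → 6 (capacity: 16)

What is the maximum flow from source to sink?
Maximum flow = 13

Max flow: 13

Flow assignment:
  0 → 1: 13/13
  1 → 6: 13/15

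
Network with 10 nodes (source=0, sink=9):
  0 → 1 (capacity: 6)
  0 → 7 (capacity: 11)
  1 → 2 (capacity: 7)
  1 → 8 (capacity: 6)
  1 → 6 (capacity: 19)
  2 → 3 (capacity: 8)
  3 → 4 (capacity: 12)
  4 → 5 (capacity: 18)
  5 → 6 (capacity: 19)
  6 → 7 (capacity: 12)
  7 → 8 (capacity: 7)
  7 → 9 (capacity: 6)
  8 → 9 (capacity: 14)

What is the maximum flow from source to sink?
Maximum flow = 17

Max flow: 17

Flow assignment:
  0 → 1: 6/6
  0 → 7: 11/11
  1 → 8: 6/6
  7 → 8: 5/7
  7 → 9: 6/6
  8 → 9: 11/14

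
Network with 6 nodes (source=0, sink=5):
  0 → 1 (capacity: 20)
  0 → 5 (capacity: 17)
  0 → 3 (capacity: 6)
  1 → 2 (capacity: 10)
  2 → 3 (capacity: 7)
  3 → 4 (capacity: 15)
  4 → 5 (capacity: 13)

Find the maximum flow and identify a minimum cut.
Max flow = 30, Min cut edges: (0,5), (4,5)

Maximum flow: 30
Minimum cut: (0,5), (4,5)
Partition: S = [0, 1, 2, 3, 4], T = [5]

Max-flow min-cut theorem verified: both equal 30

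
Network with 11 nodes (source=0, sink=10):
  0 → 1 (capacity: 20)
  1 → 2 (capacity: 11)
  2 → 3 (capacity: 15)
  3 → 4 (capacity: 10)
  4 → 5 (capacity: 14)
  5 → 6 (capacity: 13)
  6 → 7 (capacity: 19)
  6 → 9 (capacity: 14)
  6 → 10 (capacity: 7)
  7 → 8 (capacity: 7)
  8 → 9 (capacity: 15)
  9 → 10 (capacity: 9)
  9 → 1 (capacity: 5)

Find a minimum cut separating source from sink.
Min cut value = 10, edges: (3,4)

Min cut value: 10
Partition: S = [0, 1, 2, 3], T = [4, 5, 6, 7, 8, 9, 10]
Cut edges: (3,4)

By max-flow min-cut theorem, max flow = min cut = 10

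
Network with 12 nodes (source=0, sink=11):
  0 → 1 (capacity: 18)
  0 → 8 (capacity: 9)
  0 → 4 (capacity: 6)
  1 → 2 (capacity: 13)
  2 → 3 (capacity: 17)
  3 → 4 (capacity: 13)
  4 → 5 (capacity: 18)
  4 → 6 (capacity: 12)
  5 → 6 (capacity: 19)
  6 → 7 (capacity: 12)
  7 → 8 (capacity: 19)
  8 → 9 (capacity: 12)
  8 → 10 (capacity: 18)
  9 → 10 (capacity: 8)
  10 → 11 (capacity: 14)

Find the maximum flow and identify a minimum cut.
Max flow = 14, Min cut edges: (10,11)

Maximum flow: 14
Minimum cut: (10,11)
Partition: S = [0, 1, 2, 3, 4, 5, 6, 7, 8, 9, 10], T = [11]

Max-flow min-cut theorem verified: both equal 14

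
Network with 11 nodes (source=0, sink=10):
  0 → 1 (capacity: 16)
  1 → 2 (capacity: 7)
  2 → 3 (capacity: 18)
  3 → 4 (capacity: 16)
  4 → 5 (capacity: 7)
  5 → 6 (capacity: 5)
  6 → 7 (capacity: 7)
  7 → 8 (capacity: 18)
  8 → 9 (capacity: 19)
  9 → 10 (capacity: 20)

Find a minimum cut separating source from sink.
Min cut value = 5, edges: (5,6)

Min cut value: 5
Partition: S = [0, 1, 2, 3, 4, 5], T = [6, 7, 8, 9, 10]
Cut edges: (5,6)

By max-flow min-cut theorem, max flow = min cut = 5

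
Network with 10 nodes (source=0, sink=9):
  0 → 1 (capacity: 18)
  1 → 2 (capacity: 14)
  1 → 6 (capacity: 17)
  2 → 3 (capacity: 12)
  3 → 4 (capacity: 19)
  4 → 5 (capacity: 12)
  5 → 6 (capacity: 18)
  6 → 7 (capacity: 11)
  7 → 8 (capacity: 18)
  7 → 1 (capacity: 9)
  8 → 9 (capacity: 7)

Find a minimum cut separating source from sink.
Min cut value = 7, edges: (8,9)

Min cut value: 7
Partition: S = [0, 1, 2, 3, 4, 5, 6, 7, 8], T = [9]
Cut edges: (8,9)

By max-flow min-cut theorem, max flow = min cut = 7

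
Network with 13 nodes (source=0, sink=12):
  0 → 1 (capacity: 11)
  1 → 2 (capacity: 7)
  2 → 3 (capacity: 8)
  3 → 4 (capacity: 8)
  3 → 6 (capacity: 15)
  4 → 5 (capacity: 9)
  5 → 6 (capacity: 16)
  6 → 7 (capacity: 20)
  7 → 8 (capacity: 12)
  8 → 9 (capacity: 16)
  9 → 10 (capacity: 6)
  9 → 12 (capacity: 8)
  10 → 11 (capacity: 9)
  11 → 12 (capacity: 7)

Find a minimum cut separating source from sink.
Min cut value = 7, edges: (1,2)

Min cut value: 7
Partition: S = [0, 1], T = [2, 3, 4, 5, 6, 7, 8, 9, 10, 11, 12]
Cut edges: (1,2)

By max-flow min-cut theorem, max flow = min cut = 7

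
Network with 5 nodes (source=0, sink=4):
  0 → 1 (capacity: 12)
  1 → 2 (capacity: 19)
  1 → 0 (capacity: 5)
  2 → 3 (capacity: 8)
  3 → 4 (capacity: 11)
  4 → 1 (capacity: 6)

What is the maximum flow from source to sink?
Maximum flow = 8

Max flow: 8

Flow assignment:
  0 → 1: 8/12
  1 → 2: 8/19
  2 → 3: 8/8
  3 → 4: 8/11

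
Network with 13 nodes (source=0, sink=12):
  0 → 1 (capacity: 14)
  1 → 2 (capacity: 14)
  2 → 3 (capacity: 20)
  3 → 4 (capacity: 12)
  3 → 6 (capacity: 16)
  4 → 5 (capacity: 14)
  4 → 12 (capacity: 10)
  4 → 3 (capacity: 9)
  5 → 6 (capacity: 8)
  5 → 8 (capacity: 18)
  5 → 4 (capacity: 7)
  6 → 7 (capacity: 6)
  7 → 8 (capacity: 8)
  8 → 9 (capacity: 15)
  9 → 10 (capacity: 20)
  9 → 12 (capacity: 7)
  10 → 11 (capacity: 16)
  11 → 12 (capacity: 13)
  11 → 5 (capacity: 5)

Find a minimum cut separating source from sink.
Min cut value = 14, edges: (1,2)

Min cut value: 14
Partition: S = [0, 1], T = [2, 3, 4, 5, 6, 7, 8, 9, 10, 11, 12]
Cut edges: (1,2)

By max-flow min-cut theorem, max flow = min cut = 14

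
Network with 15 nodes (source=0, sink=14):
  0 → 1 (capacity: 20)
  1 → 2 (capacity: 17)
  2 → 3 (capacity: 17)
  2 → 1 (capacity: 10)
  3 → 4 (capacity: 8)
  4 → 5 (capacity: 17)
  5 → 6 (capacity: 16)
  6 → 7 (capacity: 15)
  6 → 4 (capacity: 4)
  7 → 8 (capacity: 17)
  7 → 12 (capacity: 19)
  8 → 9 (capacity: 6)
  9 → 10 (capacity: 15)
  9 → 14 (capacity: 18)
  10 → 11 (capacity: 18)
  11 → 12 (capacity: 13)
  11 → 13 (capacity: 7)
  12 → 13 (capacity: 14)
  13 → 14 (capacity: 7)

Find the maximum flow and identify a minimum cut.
Max flow = 8, Min cut edges: (3,4)

Maximum flow: 8
Minimum cut: (3,4)
Partition: S = [0, 1, 2, 3], T = [4, 5, 6, 7, 8, 9, 10, 11, 12, 13, 14]

Max-flow min-cut theorem verified: both equal 8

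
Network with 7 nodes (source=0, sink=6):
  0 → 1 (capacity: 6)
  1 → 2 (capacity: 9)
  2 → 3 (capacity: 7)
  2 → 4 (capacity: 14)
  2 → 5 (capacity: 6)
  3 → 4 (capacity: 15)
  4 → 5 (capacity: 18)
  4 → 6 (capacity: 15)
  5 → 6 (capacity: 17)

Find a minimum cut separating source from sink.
Min cut value = 6, edges: (0,1)

Min cut value: 6
Partition: S = [0], T = [1, 2, 3, 4, 5, 6]
Cut edges: (0,1)

By max-flow min-cut theorem, max flow = min cut = 6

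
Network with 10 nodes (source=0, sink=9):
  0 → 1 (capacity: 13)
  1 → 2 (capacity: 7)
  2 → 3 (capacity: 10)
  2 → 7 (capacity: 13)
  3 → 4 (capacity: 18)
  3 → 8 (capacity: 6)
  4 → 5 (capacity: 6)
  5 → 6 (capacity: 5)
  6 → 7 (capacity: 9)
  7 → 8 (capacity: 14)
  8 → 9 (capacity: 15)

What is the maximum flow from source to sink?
Maximum flow = 7

Max flow: 7

Flow assignment:
  0 → 1: 7/13
  1 → 2: 7/7
  2 → 3: 6/10
  2 → 7: 1/13
  3 → 8: 6/6
  7 → 8: 1/14
  8 → 9: 7/15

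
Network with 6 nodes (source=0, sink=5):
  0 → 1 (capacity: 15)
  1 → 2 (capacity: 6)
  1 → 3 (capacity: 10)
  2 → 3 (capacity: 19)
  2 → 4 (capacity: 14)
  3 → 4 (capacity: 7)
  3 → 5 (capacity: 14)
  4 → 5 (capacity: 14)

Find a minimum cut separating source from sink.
Min cut value = 15, edges: (0,1)

Min cut value: 15
Partition: S = [0], T = [1, 2, 3, 4, 5]
Cut edges: (0,1)

By max-flow min-cut theorem, max flow = min cut = 15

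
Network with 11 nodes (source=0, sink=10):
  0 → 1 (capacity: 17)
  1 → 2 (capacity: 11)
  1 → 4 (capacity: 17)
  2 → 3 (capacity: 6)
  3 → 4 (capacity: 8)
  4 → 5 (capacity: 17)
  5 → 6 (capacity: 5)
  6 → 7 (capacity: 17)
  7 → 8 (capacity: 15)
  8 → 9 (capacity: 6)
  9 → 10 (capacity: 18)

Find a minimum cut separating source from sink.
Min cut value = 5, edges: (5,6)

Min cut value: 5
Partition: S = [0, 1, 2, 3, 4, 5], T = [6, 7, 8, 9, 10]
Cut edges: (5,6)

By max-flow min-cut theorem, max flow = min cut = 5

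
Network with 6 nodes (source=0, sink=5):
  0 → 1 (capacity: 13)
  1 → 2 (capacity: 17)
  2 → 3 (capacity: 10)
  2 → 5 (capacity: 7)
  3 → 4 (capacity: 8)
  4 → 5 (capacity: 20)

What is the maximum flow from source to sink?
Maximum flow = 13

Max flow: 13

Flow assignment:
  0 → 1: 13/13
  1 → 2: 13/17
  2 → 3: 6/10
  2 → 5: 7/7
  3 → 4: 6/8
  4 → 5: 6/20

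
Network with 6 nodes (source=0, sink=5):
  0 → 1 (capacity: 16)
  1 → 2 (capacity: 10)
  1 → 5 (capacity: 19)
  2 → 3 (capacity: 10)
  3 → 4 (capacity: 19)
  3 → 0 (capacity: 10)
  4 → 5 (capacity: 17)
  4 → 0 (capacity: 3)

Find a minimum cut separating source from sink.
Min cut value = 16, edges: (0,1)

Min cut value: 16
Partition: S = [0], T = [1, 2, 3, 4, 5]
Cut edges: (0,1)

By max-flow min-cut theorem, max flow = min cut = 16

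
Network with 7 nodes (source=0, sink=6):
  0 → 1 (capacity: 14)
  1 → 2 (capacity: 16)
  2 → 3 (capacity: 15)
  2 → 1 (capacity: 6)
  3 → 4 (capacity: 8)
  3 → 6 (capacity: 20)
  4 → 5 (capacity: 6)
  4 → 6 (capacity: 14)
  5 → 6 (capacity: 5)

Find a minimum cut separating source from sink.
Min cut value = 14, edges: (0,1)

Min cut value: 14
Partition: S = [0], T = [1, 2, 3, 4, 5, 6]
Cut edges: (0,1)

By max-flow min-cut theorem, max flow = min cut = 14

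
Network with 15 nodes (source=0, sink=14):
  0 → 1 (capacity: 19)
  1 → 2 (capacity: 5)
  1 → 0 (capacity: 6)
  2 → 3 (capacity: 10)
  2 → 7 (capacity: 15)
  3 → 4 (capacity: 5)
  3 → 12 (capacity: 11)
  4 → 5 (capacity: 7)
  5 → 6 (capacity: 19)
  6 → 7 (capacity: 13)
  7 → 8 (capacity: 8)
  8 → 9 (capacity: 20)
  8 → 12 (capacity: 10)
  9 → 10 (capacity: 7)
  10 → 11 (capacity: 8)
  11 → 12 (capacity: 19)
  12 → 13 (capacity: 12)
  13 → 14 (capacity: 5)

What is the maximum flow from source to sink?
Maximum flow = 5

Max flow: 5

Flow assignment:
  0 → 1: 5/19
  1 → 2: 5/5
  2 → 3: 5/10
  3 → 12: 5/11
  12 → 13: 5/12
  13 → 14: 5/5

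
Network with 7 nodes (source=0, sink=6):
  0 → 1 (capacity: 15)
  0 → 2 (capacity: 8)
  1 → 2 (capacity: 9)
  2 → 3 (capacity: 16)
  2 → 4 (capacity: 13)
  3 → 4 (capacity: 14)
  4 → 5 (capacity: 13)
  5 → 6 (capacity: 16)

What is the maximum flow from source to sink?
Maximum flow = 13

Max flow: 13

Flow assignment:
  0 → 1: 9/15
  0 → 2: 4/8
  1 → 2: 9/9
  2 → 4: 13/13
  4 → 5: 13/13
  5 → 6: 13/16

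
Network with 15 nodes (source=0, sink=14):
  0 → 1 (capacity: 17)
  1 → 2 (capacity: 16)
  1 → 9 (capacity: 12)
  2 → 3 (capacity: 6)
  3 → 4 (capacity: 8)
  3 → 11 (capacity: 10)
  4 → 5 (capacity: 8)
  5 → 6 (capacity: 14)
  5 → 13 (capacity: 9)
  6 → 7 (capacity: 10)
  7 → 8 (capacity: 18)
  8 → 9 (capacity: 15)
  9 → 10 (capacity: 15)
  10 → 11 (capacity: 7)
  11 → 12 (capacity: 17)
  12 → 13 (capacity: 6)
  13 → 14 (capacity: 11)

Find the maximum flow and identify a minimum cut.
Max flow = 11, Min cut edges: (13,14)

Maximum flow: 11
Minimum cut: (13,14)
Partition: S = [0, 1, 2, 3, 4, 5, 6, 7, 8, 9, 10, 11, 12, 13], T = [14]

Max-flow min-cut theorem verified: both equal 11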